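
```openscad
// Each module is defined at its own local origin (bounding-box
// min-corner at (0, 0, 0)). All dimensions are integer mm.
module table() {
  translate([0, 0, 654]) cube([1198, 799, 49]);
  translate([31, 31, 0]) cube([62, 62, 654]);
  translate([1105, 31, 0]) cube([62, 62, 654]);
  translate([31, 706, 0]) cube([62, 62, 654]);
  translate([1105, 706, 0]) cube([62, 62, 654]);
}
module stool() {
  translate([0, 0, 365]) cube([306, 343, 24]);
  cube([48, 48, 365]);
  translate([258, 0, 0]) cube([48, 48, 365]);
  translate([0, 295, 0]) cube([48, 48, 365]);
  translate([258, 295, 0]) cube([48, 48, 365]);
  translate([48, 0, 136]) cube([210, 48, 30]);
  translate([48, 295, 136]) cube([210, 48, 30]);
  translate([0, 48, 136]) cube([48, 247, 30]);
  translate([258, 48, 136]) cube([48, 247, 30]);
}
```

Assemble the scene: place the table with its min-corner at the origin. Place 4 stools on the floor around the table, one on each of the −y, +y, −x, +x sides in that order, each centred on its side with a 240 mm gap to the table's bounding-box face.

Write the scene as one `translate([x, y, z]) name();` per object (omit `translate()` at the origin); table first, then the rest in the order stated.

table();
translate([446, -583, 0]) stool();
translate([446, 1039, 0]) stool();
translate([-546, 228, 0]) stool();
translate([1438, 228, 0]) stool();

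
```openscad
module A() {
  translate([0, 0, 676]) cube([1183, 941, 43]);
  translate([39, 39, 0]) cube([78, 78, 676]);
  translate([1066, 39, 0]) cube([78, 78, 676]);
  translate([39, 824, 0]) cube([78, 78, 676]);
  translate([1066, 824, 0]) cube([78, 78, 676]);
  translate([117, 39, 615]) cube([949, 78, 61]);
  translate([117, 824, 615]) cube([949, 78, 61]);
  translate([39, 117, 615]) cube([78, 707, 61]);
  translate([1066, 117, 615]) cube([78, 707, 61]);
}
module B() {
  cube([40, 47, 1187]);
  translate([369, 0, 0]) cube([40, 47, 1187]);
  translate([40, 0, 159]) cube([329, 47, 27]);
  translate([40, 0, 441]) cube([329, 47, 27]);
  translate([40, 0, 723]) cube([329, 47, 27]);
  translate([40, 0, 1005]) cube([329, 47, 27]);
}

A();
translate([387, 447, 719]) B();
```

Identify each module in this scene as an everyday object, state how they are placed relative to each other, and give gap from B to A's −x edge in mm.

The ladder's min-x is at 387; the table's min-x is 0; gap = 387 mm.

A is a table. B is a ladder. The ladder is on top of the table, centred. The gap from the ladder to the table's −x edge is 387 mm.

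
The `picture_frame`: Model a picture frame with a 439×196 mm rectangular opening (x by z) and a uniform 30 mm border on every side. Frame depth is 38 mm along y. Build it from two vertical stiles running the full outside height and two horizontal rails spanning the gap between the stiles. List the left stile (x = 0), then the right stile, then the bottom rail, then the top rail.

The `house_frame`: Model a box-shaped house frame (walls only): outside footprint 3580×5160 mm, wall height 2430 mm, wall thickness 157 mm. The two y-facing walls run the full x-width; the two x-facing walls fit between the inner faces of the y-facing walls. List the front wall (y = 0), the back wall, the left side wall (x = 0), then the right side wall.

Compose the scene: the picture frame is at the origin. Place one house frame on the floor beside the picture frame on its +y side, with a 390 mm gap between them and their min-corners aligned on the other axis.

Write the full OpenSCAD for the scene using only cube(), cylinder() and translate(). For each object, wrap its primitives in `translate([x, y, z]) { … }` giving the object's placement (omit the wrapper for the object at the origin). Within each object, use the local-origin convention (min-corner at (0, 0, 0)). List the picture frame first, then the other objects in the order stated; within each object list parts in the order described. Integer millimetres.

cube([30, 38, 256]);
translate([469, 0, 0]) cube([30, 38, 256]);
translate([30, 0, 0]) cube([439, 38, 30]);
translate([30, 0, 226]) cube([439, 38, 30]);
translate([0, 428, 0]) {
  cube([3580, 157, 2430]);
  translate([0, 5003, 0]) cube([3580, 157, 2430]);
  translate([0, 157, 0]) cube([157, 4846, 2430]);
  translate([3423, 157, 0]) cube([157, 4846, 2430]);
}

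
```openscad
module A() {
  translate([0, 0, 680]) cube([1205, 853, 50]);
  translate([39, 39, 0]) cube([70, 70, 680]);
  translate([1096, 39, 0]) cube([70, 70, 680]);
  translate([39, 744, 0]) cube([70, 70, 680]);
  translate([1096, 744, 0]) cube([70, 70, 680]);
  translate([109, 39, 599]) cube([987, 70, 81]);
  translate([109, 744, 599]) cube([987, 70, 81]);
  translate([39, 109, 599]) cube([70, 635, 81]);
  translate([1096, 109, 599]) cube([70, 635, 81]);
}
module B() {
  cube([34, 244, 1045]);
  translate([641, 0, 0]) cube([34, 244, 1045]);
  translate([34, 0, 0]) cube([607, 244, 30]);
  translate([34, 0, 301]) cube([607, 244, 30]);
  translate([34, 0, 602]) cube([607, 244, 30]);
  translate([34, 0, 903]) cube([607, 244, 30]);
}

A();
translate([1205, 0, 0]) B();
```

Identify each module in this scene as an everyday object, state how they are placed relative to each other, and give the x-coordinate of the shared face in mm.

A is a table. B is a bookshelf. The bookshelf is against the table's +x side, with their −y faces flush. The x-coordinate of the shared face is 1205 mm.

The table's +x face and the bookshelf's −x face are both at x = 1205 mm.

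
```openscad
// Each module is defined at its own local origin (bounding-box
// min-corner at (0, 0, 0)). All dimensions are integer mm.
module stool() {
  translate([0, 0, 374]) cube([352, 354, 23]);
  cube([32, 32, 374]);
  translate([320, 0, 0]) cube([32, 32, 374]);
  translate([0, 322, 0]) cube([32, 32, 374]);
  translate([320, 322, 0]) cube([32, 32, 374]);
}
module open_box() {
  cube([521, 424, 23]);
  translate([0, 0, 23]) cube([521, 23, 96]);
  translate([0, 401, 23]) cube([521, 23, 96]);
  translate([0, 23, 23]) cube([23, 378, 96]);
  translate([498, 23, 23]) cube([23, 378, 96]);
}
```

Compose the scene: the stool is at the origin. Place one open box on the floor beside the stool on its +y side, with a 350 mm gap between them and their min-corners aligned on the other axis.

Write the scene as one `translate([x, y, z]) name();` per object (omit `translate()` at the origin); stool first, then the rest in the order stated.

stool();
translate([0, 704, 0]) open_box();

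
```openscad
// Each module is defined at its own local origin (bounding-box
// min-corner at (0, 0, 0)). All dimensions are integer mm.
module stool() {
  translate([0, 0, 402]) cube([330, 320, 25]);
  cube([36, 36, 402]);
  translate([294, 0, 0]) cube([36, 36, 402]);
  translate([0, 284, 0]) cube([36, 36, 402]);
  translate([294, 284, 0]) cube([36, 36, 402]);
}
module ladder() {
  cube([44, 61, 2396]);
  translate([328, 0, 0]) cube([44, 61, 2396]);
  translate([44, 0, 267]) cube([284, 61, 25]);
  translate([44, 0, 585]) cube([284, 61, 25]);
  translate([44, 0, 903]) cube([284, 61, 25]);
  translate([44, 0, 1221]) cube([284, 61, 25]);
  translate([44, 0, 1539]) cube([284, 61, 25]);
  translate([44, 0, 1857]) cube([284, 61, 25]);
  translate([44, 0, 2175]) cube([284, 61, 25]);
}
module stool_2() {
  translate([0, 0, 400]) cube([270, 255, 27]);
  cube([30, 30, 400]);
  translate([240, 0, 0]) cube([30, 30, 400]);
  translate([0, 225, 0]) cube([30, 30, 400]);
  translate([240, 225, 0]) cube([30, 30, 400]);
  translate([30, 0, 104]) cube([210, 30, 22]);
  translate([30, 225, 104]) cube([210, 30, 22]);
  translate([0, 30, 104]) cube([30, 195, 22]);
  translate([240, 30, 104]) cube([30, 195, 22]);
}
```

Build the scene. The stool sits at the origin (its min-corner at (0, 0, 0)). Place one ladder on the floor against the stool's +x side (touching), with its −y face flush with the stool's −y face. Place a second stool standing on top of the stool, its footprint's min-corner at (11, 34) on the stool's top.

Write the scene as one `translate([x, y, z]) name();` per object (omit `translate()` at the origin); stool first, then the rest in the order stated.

stool();
translate([330, 0, 0]) ladder();
translate([11, 34, 427]) stool_2();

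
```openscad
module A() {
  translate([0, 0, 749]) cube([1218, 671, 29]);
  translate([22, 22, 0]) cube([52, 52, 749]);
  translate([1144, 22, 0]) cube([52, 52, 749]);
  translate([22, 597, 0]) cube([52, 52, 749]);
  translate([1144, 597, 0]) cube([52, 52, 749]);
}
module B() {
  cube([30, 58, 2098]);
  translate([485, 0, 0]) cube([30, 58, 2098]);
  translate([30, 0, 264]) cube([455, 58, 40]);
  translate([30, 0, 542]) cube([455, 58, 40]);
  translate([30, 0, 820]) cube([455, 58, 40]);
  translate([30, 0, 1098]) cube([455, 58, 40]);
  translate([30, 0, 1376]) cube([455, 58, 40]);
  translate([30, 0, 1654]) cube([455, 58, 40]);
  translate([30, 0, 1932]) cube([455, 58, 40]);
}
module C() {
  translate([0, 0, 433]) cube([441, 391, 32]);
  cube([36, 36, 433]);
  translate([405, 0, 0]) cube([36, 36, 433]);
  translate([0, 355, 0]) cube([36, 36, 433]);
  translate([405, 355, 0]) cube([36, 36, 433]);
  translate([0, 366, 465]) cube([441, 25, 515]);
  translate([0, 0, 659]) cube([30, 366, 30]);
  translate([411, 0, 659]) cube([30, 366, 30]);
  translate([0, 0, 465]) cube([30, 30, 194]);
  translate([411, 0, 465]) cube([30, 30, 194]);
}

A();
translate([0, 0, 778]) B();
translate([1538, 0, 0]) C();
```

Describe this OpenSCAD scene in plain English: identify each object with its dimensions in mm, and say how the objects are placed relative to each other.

A is a table: top 1218 mm (x) × 671 mm (y), 29 mm thick, upper face at z = 778 mm, on four 52×52 mm square legs, each inset 22 mm from the nearest pair of top edges, running from z = 0 to the bottom of the top.

B is a straight ladder. Two 30×58 mm vertical rails, 2098 mm tall, stand 515 mm apart (outside-to-outside) with their front faces coplanar on the −y side. 7 rungs, each 58 mm deep and 40 mm tall, span between the inner faces of the rails, front faces flush with the rails. The lowest rung's underside is at z = 264 mm and rungs are spaced 278 mm apart (underside to underside).

C is a chair. The seat is a 441×391×32 mm slab with its top at z = 465 mm, on four 36×36 mm corner legs (flush with the seat edges, standing on z = 0). A flat backrest 25 mm thick, 515 mm tall, spans the full seat width and rises from the seat top along its +y edge, rear face flush with the rear of the seat. Two armrests of 30×30 mm section run along each side from the seat's front edge to the front of the backrest, top faces 224 mm above the seat top and outer faces flush with the seat's x-edges; a 30×30 mm post under the front of each armrest stands on the seat at the front corner.

The ladder is on top of the table. The chair is on the floor beside the table on its +x side.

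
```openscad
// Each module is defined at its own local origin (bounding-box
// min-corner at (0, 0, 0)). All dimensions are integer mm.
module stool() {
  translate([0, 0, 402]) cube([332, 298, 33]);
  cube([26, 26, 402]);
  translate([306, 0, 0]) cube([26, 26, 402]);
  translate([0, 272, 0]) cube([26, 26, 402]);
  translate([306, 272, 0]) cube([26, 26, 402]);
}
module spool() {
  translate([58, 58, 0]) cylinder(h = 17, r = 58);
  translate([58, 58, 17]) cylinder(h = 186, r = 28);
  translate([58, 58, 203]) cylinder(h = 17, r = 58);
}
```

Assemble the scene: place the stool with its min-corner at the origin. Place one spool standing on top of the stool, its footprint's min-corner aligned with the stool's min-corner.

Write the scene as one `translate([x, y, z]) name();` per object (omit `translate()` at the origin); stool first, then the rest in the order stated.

stool();
translate([0, 0, 435]) spool();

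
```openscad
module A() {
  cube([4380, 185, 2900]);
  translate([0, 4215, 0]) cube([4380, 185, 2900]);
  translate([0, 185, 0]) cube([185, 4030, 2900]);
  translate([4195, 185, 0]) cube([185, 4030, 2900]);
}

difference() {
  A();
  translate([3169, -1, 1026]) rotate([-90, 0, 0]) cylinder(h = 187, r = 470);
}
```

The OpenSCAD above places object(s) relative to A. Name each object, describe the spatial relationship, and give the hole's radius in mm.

A is a house frame. The house frame has a circular hole through its front wall. The hole's radius is 470 mm.

The subtracted cylinder has r = 470 mm.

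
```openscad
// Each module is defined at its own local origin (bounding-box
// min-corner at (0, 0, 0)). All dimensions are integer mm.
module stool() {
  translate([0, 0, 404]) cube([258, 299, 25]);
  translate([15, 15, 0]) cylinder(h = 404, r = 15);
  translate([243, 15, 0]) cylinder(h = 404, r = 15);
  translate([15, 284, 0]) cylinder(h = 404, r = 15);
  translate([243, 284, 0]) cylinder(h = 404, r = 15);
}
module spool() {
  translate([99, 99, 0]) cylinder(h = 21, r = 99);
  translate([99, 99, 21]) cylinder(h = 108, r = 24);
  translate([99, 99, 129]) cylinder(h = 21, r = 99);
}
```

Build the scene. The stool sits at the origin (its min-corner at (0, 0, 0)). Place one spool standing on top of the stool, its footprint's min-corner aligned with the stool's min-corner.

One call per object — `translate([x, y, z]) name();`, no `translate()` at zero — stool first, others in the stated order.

stool();
translate([0, 0, 429]) spool();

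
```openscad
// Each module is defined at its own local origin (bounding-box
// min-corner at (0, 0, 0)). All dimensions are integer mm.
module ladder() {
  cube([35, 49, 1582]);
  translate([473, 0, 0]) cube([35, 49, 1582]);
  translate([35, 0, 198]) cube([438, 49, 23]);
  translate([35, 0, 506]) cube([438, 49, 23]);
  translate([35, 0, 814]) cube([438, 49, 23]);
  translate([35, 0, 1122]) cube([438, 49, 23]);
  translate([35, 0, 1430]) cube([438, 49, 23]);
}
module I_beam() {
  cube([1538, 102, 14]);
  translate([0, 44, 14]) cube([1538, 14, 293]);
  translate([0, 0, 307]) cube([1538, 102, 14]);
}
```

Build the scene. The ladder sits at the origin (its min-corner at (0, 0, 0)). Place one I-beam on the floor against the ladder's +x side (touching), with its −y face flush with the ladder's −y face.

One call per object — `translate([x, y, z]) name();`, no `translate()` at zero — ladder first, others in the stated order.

ladder();
translate([508, 0, 0]) I_beam();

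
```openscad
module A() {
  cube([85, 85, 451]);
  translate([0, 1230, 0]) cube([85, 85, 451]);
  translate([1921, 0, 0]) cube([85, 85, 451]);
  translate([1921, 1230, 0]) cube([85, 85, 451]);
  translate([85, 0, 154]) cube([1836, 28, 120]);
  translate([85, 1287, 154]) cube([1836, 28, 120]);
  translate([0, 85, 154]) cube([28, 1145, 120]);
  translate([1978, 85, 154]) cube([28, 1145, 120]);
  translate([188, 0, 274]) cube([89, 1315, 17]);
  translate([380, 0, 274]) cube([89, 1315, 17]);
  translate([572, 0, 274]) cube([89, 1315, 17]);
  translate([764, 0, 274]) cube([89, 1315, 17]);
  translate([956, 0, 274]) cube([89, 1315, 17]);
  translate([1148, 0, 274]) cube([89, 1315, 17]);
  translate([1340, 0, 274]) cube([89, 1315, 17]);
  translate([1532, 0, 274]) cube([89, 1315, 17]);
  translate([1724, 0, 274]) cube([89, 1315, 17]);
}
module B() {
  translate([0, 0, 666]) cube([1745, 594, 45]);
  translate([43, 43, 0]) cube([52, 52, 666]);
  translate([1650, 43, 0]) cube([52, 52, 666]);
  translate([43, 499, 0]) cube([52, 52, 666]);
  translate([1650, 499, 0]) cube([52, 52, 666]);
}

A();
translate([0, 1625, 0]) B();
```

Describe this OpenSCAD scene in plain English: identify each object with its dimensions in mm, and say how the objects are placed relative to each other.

A is a bed frame 2006 mm long (x) by 1315 mm wide (y). Four 85×85 mm corner posts, 451 mm tall, at the corners of the footprint. Four rails of 28 mm thickness and 120 mm height run between adjacent posts with their undersides at z = 154 mm, their outer faces flush with the outside of the frame (the two x-running rails run between the posts' inner faces; the two y-running rails run between the posts' inner faces). 9 slats, each 89 mm wide (x) and 17 mm thick, lie across the top of the two x-running rails, running the full 1315 mm width of the frame in y; the slats are evenly spaced along x between the inner faces of the end posts with equal gaps (rounded down to the nearest mm) at the −x end and between each pair — any rounding remainder accumulates at the +x end.

B is a rectangular dining table. The top is 1745×594×45 mm with its upper surface at z = 711 mm. It stands on four 52×52 mm square legs, each inset 43 mm from the nearest pair of top edges, running from the floor to the underside of the top.

The table is on the floor beside the bed frame on its +y side.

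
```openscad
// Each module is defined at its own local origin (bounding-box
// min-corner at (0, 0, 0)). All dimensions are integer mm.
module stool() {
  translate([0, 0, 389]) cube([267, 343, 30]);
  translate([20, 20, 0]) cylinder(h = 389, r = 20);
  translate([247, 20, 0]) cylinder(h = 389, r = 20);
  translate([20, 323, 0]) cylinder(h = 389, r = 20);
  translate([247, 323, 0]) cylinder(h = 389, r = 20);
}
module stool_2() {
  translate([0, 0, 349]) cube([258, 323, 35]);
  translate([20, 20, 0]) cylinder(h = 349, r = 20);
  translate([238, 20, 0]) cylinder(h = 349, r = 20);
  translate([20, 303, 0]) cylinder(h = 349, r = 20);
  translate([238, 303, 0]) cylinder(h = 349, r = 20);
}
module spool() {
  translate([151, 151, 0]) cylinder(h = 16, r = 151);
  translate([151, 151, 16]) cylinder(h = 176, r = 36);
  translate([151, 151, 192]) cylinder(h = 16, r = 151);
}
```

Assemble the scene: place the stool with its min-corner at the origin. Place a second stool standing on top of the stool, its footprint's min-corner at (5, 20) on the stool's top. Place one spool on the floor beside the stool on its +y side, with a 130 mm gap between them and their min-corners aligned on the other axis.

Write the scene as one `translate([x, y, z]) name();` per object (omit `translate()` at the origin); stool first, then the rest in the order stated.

stool();
translate([5, 20, 419]) stool_2();
translate([0, 473, 0]) spool();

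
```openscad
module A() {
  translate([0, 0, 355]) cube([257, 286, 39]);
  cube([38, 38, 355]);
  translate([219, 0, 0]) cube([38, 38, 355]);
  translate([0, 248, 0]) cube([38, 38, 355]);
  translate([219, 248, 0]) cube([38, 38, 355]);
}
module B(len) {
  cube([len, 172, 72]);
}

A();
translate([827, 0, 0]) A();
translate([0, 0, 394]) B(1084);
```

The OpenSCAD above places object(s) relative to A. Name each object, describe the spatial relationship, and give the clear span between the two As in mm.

A is a stool. B is a beam. A beam spans the tops of two stools. The clear span between the two stools is 570 mm.

Second stool starts at x = 827; first ends at x = 257; clear span = 827 − 257 = 570 mm.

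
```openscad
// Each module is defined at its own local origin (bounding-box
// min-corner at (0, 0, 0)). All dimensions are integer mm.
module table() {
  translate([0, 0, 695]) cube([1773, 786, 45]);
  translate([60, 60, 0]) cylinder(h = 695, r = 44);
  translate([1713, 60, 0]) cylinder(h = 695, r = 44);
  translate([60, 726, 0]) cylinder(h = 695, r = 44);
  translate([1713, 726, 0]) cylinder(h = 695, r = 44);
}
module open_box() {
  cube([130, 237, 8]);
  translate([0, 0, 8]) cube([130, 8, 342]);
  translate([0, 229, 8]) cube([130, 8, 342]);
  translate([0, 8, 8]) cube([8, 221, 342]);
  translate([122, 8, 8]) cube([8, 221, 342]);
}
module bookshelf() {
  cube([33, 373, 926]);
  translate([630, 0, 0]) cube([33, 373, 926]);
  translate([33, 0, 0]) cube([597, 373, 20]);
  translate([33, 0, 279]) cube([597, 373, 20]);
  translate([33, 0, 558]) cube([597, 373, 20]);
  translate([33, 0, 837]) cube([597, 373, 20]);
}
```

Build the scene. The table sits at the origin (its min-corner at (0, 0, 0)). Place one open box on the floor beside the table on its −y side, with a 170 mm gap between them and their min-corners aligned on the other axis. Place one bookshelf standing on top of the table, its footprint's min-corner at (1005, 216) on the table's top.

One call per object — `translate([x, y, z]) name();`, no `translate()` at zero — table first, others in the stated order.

table();
translate([0, -407, 0]) open_box();
translate([1005, 216, 740]) bookshelf();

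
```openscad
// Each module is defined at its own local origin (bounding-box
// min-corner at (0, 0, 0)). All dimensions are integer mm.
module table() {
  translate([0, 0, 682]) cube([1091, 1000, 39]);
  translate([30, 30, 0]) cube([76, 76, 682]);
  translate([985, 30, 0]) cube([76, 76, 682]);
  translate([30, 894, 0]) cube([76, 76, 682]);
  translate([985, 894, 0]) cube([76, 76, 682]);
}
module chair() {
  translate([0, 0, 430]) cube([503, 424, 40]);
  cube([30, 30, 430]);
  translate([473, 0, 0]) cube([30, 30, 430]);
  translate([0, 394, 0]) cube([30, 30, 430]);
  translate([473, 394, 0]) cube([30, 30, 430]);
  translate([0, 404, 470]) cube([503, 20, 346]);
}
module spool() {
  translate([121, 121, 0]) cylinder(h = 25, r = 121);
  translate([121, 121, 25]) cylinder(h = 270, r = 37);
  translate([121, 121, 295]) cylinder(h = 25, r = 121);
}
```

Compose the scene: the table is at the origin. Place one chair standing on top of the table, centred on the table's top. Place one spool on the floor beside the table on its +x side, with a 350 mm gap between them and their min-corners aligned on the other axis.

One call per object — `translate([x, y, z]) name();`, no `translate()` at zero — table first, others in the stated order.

table();
translate([294, 288, 721]) chair();
translate([1441, 0, 0]) spool();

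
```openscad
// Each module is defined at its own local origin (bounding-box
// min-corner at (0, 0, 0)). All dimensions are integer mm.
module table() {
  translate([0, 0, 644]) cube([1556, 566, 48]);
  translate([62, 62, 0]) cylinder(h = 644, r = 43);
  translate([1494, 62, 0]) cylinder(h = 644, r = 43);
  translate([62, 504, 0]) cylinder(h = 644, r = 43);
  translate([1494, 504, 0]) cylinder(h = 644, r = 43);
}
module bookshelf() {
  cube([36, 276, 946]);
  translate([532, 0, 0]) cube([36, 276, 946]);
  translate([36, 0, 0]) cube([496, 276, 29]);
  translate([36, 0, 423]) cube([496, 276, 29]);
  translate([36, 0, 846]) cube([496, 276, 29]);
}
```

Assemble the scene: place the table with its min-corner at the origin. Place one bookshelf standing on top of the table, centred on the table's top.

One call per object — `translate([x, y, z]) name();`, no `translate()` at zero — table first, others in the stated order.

table();
translate([494, 145, 692]) bookshelf();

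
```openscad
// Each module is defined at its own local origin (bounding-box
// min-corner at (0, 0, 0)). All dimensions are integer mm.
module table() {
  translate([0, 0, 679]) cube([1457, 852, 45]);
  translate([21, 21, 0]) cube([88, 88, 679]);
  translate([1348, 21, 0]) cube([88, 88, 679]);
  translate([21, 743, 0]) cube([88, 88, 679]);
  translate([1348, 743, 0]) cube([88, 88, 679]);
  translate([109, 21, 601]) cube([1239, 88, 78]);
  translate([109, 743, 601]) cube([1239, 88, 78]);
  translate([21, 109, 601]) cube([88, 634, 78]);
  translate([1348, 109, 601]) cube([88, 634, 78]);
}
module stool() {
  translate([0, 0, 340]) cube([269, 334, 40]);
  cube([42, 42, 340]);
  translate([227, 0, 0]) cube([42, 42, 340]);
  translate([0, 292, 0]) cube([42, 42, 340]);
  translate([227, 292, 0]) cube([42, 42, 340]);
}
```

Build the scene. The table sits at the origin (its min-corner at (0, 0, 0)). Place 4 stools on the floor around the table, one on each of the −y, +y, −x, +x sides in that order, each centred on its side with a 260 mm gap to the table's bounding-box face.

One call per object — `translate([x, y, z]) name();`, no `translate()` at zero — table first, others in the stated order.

table();
translate([594, -594, 0]) stool();
translate([594, 1112, 0]) stool();
translate([-529, 259, 0]) stool();
translate([1717, 259, 0]) stool();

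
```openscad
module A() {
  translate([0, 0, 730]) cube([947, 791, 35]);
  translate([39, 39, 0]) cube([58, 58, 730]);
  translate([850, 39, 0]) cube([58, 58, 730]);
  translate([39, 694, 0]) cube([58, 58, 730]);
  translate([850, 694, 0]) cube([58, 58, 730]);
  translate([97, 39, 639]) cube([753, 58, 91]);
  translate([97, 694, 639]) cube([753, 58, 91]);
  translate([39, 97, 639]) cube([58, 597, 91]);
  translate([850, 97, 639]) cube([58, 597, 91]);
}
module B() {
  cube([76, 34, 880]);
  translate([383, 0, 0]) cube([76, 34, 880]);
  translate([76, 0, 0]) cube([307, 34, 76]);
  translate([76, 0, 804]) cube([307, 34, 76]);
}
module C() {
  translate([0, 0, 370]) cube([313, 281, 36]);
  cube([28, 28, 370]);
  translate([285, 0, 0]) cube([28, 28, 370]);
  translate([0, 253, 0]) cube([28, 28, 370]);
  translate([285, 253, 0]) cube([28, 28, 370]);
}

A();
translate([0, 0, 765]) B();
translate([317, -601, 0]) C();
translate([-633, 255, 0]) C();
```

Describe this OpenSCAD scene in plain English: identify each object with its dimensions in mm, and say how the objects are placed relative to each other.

A is a table with a 947×791 mm rectangular top, 35 mm thick, top surface at z = 765 mm, supported by four 58×58 mm square legs, each inset 39 mm from the nearest pair of top edges, running from the floor. Four apron rails, 58 mm thick and 91 mm tall, run between adjacent legs with their top edges flush with the underside of the top and their outer faces flush with the legs' outer faces.

B is a rectangular picture frame lying in the x–z plane (depth along y). The opening is 307 mm wide (x) by 728 mm tall (z), surrounded by a border 76 mm wide on all four sides. The frame is 34 mm deep and is made of two full-height vertical stiles with two horizontal rails fitted between them.

C is a four-legged stool. The seat is 313×281 mm, 36 mm thick, top at z = 406 mm. It stands on four square legs, each 28×28 mm in cross-section, from z = 0 to the seat underside, each flush with a corner of the seat.

The picture frame is on top of the table. Two stools sit around the table at the −y, −x sides.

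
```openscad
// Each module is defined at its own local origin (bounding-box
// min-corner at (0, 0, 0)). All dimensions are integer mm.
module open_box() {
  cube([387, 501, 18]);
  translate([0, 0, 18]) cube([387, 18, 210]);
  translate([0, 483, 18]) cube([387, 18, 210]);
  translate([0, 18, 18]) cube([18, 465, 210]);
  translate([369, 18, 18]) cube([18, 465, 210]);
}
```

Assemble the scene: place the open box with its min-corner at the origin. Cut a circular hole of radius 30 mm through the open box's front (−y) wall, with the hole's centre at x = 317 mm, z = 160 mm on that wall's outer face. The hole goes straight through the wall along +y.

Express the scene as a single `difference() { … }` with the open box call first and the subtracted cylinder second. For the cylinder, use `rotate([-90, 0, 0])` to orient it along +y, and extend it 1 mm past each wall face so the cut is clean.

difference() {
  open_box();
  translate([317, -1, 160]) rotate([-90, 0, 0]) cylinder(h = 20, r = 30);
}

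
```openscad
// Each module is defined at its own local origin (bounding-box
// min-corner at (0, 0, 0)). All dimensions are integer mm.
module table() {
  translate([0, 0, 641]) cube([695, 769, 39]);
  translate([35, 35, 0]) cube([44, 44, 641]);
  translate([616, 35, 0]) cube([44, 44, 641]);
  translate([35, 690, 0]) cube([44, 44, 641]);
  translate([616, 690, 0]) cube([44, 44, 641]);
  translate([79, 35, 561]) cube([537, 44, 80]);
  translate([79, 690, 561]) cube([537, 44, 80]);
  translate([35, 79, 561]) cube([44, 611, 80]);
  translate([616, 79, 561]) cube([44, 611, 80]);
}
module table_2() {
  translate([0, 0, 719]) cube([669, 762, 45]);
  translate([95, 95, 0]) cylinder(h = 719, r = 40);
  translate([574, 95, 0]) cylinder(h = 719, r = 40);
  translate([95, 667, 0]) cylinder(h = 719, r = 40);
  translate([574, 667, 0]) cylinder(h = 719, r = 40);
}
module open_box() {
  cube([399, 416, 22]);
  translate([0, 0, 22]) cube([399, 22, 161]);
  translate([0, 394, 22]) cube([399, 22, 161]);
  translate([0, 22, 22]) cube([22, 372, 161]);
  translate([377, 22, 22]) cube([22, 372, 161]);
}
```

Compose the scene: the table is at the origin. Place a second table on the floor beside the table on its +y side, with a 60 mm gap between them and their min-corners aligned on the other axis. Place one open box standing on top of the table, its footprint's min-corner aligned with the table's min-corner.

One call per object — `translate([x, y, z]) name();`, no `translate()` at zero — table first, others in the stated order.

table();
translate([0, 829, 0]) table_2();
translate([0, 0, 680]) open_box();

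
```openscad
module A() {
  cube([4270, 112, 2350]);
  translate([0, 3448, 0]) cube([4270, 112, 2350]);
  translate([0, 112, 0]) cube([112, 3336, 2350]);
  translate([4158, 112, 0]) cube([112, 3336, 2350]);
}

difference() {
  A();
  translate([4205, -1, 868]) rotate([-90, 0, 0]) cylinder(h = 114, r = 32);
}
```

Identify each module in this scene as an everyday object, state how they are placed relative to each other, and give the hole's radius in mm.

The subtracted cylinder has r = 32 mm.

A is a house frame. The house frame has a circular hole through its front wall. The hole's radius is 32 mm.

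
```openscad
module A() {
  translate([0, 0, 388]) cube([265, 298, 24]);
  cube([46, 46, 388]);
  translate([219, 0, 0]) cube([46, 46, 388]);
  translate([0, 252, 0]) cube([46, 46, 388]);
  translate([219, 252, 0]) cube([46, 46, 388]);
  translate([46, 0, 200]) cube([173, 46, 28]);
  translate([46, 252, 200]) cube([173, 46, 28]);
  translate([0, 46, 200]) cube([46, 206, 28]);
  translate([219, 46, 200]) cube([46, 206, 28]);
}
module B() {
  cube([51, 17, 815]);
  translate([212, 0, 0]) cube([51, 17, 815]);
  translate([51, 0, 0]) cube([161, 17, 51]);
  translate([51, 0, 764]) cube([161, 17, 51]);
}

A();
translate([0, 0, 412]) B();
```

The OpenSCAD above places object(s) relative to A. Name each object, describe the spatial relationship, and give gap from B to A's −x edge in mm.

A is a stool. B is a picture frame. The picture frame is on top of the stool. The gap from the picture frame to the stool's −x edge is 0 mm.

The picture frame's min-x is at 0; the stool's min-x is 0; gap = 0 mm.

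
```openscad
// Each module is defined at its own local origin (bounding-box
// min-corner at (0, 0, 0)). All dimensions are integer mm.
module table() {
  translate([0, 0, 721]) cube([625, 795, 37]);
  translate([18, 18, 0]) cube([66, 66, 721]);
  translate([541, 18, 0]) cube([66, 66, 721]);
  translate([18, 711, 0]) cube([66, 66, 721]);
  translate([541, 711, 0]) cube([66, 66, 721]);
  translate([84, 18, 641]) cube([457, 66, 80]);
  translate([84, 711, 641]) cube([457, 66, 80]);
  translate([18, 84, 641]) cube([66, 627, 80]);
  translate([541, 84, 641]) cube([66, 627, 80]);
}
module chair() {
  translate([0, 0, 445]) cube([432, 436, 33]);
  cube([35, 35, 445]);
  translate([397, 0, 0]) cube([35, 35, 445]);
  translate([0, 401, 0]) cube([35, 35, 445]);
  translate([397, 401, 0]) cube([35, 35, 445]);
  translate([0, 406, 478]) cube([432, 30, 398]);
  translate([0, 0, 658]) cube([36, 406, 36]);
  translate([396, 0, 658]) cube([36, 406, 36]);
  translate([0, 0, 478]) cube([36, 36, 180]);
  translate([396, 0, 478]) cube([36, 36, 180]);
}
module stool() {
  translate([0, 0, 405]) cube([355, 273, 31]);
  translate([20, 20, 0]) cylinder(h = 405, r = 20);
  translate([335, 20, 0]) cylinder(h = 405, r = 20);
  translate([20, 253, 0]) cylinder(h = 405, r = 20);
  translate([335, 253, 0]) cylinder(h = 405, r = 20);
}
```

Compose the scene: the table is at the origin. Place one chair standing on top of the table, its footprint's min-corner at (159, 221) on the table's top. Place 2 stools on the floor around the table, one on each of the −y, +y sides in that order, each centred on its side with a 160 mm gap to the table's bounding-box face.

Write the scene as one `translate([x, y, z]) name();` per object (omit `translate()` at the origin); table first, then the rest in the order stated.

table();
translate([159, 221, 758]) chair();
translate([135, -433, 0]) stool();
translate([135, 955, 0]) stool();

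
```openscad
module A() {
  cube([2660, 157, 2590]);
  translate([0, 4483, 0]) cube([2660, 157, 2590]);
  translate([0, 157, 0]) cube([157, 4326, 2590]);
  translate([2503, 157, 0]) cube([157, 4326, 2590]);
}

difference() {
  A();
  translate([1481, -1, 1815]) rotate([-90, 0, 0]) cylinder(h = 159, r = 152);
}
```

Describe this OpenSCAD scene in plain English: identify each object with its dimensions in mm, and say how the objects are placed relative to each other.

A is the wall frame of a small rectangular building: four walls, each 2590 mm tall and 157 mm thick, enclosing a footprint 2660 mm (x) by 4640 mm (y) outside-to-outside, with no floor or roof. The front and back walls (the −y and +y sides) span the full width; the two side walls fit between them.

The house frame has a circular hole of radius 152 mm through its front wall, centred at (x = 1481, z = 1815).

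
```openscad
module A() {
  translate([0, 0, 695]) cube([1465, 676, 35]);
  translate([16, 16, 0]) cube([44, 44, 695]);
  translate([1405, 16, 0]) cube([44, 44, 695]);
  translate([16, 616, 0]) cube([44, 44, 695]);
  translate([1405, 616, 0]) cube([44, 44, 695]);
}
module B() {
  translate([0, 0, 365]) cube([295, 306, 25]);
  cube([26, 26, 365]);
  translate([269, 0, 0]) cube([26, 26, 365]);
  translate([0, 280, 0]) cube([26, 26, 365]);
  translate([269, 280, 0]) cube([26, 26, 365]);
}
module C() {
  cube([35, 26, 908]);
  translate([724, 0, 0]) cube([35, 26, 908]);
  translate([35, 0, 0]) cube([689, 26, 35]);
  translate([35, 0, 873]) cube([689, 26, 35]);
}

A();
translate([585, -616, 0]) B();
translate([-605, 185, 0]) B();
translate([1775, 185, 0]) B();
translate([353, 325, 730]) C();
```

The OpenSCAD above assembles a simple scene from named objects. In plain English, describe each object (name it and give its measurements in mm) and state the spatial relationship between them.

A is a rectangular dining table. The top is 1465×676×35 mm with its upper surface at z = 730 mm. It stands on four 44×44 mm square legs, each inset 16 mm from the nearest pair of top edges, running from the floor to the underside of the top.

B is a simple wooden stool: a rectangular seat 295 mm (x) by 306 mm (y), 25 mm thick, top face at z = 390 mm, on four square legs, each 26×26 mm in cross-section. The legs rest on z = 0, each flush with a corner of the seat.

C is a picture frame with a 689×838 mm rectangular opening (x by z) and a uniform 35 mm border on every side. Frame depth is 26 mm along y. It is built from two vertical stiles running the full outside height and two horizontal rails spanning the gap between the stiles.

Three stools sit around the table at the −y, −x, +x sides. The picture frame is on top of the table, centred.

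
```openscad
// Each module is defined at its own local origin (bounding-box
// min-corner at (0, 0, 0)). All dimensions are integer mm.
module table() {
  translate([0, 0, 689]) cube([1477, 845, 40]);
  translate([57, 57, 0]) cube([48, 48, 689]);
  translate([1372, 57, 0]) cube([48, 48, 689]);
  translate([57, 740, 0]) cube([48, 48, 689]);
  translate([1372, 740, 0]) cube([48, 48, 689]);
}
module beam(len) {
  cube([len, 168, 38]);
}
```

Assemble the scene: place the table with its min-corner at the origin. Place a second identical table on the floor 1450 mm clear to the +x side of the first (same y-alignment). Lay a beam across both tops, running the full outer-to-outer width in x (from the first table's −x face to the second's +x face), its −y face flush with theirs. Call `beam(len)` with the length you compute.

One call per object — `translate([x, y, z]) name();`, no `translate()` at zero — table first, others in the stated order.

table();
translate([2927, 0, 0]) table();
translate([0, 0, 729]) beam(4404);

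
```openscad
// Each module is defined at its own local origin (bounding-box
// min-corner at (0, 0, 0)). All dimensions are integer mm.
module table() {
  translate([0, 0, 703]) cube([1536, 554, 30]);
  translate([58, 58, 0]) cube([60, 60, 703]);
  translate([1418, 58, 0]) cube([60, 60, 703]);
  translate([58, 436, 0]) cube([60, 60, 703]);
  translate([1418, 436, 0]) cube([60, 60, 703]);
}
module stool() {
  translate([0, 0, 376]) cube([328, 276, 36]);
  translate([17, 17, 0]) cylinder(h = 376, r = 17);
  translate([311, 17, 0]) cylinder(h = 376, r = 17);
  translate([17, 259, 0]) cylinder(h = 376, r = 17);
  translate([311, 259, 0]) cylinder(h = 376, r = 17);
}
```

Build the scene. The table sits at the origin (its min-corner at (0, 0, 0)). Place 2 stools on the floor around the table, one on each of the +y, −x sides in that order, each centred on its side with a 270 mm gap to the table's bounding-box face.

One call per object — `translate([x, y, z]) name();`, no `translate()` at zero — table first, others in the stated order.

table();
translate([604, 824, 0]) stool();
translate([-598, 139, 0]) stool();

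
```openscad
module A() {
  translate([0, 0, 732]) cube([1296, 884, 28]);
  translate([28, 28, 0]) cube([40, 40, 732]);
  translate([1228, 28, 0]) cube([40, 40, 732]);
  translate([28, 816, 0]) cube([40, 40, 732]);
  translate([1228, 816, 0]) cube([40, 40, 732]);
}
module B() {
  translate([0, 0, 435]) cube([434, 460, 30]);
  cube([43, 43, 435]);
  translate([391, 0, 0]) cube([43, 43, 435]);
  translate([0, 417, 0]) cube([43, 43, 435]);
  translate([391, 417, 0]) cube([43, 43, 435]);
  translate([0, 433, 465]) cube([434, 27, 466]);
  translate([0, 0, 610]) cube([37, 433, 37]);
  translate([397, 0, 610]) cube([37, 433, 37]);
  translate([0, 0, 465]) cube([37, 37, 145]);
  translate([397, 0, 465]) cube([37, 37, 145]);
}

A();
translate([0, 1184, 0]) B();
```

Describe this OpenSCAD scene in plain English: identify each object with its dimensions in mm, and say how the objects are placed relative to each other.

A is a table with a 1296×884 mm rectangular top, 28 mm thick, top surface at z = 760 mm, supported by four 40×40 mm square legs, each inset 28 mm from the nearest pair of top edges, running from the floor.

B is a chair: 434×460 mm seat, 30 mm thick, top at z = 465 mm, on four 43 mm square corner legs flush with the seat edges. A 27 mm thick backrest slab spans the full seat width, extending 466 mm above the seat top, its back face flush with the seat's +y edge. Two armrests of 37×37 mm section run along each side from the seat's front edge to the front of the backrest, top faces 182 mm above the seat top and outer faces flush with the seat's x-edges; a 37×37 mm post under the front of each armrest stands on the seat at the front corner.

The chair is on the floor beside the table on its +y side.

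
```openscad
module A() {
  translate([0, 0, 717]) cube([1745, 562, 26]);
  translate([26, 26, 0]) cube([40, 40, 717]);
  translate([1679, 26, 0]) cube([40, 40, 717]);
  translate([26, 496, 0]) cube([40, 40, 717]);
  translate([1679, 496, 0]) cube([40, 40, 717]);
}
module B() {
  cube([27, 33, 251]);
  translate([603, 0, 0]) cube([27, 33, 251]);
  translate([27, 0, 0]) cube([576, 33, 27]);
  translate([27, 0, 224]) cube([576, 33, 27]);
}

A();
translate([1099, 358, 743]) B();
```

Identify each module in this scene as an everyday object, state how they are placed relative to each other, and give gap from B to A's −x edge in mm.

The picture frame's min-x is at 1099; the table's min-x is 0; gap = 1099 mm.

A is a table. B is a picture frame. The picture frame is on top of the table. The gap from the picture frame to the table's −x edge is 1099 mm.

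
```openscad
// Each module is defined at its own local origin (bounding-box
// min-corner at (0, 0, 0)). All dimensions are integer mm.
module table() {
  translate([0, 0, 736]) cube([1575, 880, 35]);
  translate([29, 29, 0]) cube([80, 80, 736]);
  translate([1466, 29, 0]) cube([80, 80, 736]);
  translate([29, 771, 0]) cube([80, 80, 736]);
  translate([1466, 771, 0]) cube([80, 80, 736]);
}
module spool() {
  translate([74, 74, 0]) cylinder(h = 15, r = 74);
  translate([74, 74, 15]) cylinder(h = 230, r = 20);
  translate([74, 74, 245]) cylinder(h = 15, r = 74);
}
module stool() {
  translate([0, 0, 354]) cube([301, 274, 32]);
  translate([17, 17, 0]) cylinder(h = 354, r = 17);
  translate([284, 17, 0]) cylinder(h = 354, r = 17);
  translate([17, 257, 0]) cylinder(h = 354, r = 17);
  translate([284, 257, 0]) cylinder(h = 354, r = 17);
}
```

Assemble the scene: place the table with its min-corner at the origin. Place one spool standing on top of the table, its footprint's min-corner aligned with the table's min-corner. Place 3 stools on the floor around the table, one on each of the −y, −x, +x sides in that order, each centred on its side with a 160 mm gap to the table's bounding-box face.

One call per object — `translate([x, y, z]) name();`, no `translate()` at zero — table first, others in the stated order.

table();
translate([0, 0, 771]) spool();
translate([637, -434, 0]) stool();
translate([-461, 303, 0]) stool();
translate([1735, 303, 0]) stool();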